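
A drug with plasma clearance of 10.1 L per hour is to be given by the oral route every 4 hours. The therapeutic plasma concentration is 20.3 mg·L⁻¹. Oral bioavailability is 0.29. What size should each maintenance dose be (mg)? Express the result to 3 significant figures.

D = CL × Css × τ / F = 10.10 × 20.3 × 4 / 0.29 = 2828 mg

2830 mg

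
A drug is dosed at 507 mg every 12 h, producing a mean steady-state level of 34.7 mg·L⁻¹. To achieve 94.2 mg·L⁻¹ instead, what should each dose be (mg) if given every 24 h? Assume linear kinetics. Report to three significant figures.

2750 mg

With linear kinetics, Css is proportional to dose rate (D/τ) at fixed clearance.
D₂ = D₁ × (Css,target / Css,current) × (τ₂/τ₁) = 507 × (94.2/34.7) × (24/12) = 2753 mg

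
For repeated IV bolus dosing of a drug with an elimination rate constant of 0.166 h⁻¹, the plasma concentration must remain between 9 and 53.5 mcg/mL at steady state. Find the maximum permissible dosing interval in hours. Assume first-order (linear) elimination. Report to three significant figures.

Between IV bolus doses, concentration decays as C = C₀·e^(−kτ), so C_peak/C_trough = e^(kτ).
τ_max = ln(C_peak/C_trough) / k = ln(53.5/9) / 0.1660 = 1.782 / 0.1660 = 10.73 h

10.7 h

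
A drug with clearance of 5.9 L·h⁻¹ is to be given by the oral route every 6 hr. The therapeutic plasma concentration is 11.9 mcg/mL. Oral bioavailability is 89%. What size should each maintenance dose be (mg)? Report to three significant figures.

473 mg

D = CL × Css × τ / F = 5.900 × 11.9 × 6 / 0.89 = 473.3 mg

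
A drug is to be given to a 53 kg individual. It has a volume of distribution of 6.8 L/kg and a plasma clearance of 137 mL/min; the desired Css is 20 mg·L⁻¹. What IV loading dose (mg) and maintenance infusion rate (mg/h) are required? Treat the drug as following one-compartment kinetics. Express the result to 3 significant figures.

Vd = 6.8 L/kg × 53 kg = 360.4 L
Loading: fill Vd to C_target → 360.4 L × 20 mg/L = 7208 mg
CL = 137 mL/min = 137 × 0.06 = 8.220 L/h
Maintenance: replace elimination → rate = CL × Css = 8.220 × 20 = 164.4 mg/h

(a) 7210 mg; (b) 164 mg/h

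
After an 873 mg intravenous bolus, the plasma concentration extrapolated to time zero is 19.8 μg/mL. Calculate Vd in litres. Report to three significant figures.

44.1 L

Immediately after an IV bolus, C₀ = Dose / Vd, so Vd = Dose / C₀.
Vd = 873 / 19.8 = 44.09 L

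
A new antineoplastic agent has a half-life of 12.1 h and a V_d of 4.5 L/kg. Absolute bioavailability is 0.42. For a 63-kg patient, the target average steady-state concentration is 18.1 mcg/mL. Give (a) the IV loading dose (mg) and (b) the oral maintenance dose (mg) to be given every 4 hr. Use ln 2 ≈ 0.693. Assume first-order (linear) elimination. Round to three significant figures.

(a) 5130 mg; (b) 2800 mg

Total Vd = 4.5 × 63 = 283.5 L
LD = Vd × C = 283.5 × 18.1 = 5131 mg
CL = 0.693 × Vd / t½ = 0.693 × 283.5 / 12.1 = 16.24 L/h
D = CL × Css × τ / F = 16.24 × 18.1 × 4 / 0.42 = 2799 mg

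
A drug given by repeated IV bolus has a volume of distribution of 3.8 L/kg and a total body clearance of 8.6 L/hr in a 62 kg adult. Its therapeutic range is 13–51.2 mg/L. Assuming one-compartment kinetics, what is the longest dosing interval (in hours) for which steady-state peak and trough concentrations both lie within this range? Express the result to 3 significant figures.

37.6 h

Vd = 3.8 L/kg × 62 kg = 235.6 L
k = CL / Vd = 8.600 / 235.6 = 0.03650 h⁻¹
Between IV bolus doses, concentration decays as C = C₀·e^(−kτ), so C_peak/C_trough = e^(kτ).
τ_max = ln(C_peak/C_trough) / k = ln(51.2/13) / 0.03650 = 1.371 / 0.03650 = 37.56 h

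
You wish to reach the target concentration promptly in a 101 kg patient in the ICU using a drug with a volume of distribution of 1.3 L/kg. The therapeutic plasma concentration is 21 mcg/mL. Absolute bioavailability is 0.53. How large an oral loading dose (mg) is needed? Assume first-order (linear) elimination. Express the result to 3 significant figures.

Vd = 1.3 L/kg × 101 kg = 131.3 L
LD = Vd × C / F = 131.3 × 21.00 / 0.53 = 5202 mg

5200 mg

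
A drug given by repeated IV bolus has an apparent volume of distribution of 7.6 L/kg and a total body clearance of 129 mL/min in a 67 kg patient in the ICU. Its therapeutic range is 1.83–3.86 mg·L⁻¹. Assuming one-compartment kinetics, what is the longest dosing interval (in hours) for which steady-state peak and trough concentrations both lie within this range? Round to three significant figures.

49.1 h

Vd(total) = 67 kg × 7.6 L/kg = 509.2 L
Convert clearance: 129 mL/min × 60 min/h ÷ 1000 mL/L = 7.740 L/h
k = CL / Vd = 7.740 / 509.2 = 0.01520 h⁻¹
Between IV bolus doses, concentration decays as C = C₀·e^(−kτ), so C_peak/C_trough = e^(kτ).
τ_max = ln(C_peak/C_trough) / k = ln(3.86/1.83) / 0.01520 = 0.7464 / 0.01520 = 49.11 h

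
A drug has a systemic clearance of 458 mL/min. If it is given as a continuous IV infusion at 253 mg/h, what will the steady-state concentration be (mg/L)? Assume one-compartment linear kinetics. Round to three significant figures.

9.21 mg/L

CL = 458 mL/min = 458 × 0.06 = 27.48 L/h
Css = rate / CL = 253 / 27.48 = 9.207 mg/L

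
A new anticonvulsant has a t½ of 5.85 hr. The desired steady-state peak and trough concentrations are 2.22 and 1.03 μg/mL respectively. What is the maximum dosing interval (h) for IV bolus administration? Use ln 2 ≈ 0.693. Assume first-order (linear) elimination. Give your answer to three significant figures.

k = 0.693 / t½ = 0.693 / 5.85 = 0.1185 h⁻¹
Between IV bolus doses, concentration decays as C = C₀·e^(−kτ), so C_peak/C_trough = e^(kτ).
τ_max = ln(C_peak/C_trough) / k = ln(2.22/1.03) / 0.1185 = 0.7679 / 0.1185 = 6.480 h

6.48 h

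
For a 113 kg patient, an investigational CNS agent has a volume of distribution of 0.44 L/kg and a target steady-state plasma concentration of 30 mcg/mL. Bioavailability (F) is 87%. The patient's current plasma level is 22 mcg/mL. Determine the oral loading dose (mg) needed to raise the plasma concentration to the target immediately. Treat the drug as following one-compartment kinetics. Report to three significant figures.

Vd(total) = 113 kg × 0.44 L/kg = 49.72 L
Concentration deficit ΔC = 30 − 22 = 8.000 mg/L
LD = Vd × ΔC / F = 49.72 × 8.000 / 0.87 = 457.2 mg

457 mg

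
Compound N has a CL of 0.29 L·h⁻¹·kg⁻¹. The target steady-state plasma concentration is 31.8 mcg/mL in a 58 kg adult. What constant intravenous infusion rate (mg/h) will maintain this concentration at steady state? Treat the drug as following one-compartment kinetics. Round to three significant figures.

CL = 0.29 L·h⁻¹·kg⁻¹ × 58 kg = 16.82 L/h
At steady state, infusion rate equals elimination rate: rate in = CL × Css.
R₀ = 16.82 × 31.8 = 534.9 mg/h

535 mg/h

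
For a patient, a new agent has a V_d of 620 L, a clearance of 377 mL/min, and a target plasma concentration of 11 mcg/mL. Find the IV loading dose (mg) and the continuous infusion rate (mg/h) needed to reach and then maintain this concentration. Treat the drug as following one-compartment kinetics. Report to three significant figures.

Loading: fill Vd to C_target → 620.0 L × 11 mg/L = 6820 mg
Convert clearance: 377 mL/min × 60 min/h ÷ 1000 mL/L = 22.62 L/h
Maintenance: replace elimination → rate = CL × Css = 22.62 × 11 = 248.8 mg/h

(a) 6820 mg; (b) 249 mg/h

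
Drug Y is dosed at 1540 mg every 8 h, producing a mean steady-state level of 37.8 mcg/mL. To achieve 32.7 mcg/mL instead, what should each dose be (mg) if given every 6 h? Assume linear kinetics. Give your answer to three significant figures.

999 mg

For first-order elimination, Css ∝ F·D/(CL·τ); F and CL are unchanged, so Css ∝ D/τ.
D₂ = D₁ × (Css,target / Css,current) × (τ₂/τ₁) = 1540 × (32.7/37.8) × (6/8) = 999.2 mg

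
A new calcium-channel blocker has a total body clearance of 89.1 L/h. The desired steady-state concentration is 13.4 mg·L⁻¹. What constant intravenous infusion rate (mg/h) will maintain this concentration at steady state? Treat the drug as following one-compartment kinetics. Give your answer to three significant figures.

At steady state, infusion rate equals elimination rate: rate in = CL × Css.
Rate = CL × Css = 89.10 × 13.4 = 1194 mg/h

1190 mg/h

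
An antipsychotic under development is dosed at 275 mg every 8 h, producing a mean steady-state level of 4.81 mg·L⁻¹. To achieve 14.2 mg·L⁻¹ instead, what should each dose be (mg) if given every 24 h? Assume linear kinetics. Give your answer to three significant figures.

2440 mg

With linear kinetics, Css is proportional to dose rate (D/τ) at fixed clearance.
D₂ = D₁ × (Css,target / Css,current) × (τ₂/τ₁) = 275 × (14.2/4.81) × (24/8) = 2436 mg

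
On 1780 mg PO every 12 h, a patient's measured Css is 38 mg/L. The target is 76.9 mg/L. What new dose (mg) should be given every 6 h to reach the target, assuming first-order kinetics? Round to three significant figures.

For first-order elimination, Css ∝ F·D/(CL·τ); F and CL are unchanged, so Css ∝ D/τ.
D₂ = D₁ × (Css,target / Css,current) × (τ₂/τ₁) = 1780 × (76.9/38) × (6/12) = 1801 mg

1800 mg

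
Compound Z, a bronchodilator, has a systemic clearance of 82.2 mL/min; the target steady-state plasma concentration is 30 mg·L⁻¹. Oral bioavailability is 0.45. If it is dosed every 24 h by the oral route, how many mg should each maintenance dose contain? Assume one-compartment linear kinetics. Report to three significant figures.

Convert clearance: 82.2 mL/min × 60 min/h ÷ 1000 mL/L = 4.932 L/h
D = CL × Css × τ / F = 4.932 × 30 × 24 / 0.45 = 7891 mg

7890 mg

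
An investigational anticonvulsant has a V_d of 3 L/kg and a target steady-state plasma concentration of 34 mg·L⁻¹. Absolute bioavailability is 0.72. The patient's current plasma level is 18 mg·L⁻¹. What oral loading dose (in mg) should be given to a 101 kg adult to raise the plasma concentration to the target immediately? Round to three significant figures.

6730 mg

Total Vd = 3 × 101 = 303.0 L
Concentration deficit ΔC = 34 − 18 = 16.00 mg/L
LD = Vd × ΔC / F = 303.0 × 16.00 / 0.72 = 6733 mg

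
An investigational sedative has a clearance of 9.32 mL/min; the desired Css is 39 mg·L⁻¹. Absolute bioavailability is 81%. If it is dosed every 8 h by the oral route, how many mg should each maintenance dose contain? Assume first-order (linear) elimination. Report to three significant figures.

Convert clearance: 9.32 mL/min × 60 min/h ÷ 1000 mL/L = 0.5592 L/h
D = CL × Css × τ / F = 0.5592 × 39 × 8 / 0.81 = 215.4 mg

215 mg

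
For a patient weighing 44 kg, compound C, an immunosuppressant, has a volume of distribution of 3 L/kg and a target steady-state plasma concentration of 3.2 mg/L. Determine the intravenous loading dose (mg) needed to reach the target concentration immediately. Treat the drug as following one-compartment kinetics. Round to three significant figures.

Vd(total) = 44 kg × 3 L/kg = 132.0 L
The loading dose fills Vd to the target concentration.
LD = Vd × C = 132.0 × 3.200 = 422.4 mg

422 mg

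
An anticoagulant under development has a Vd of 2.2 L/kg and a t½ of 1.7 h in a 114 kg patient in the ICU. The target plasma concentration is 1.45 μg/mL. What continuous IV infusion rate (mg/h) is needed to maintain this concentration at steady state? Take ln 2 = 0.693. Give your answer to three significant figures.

148 mg/h

Total Vd = 2.2 × 114 = 250.8 L
k = 0.693/1.7 = 0.4076 h⁻¹, so CL = k·Vd = 0.4076 × 250.8 = 102.2 L/h
Infusion rate = CL × Css = 102.2 × 1.45 = 148.2 mg/h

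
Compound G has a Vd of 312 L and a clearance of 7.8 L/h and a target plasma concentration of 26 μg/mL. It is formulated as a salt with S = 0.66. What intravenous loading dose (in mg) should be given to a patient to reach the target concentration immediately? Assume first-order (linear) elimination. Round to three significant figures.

12300 mg

LD = Vd × C / S = 312.0 × 26.00 / 0.66 = 12290 mg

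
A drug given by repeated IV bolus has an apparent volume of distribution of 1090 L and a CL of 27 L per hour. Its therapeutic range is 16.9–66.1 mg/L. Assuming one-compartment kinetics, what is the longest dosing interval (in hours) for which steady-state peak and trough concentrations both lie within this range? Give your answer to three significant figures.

55.1 h

k = CL / Vd = 27.00 / 1090 = 0.02477 h⁻¹
Between IV bolus doses, concentration decays as C = C₀·e^(−kτ), so C_peak/C_trough = e^(kτ).
τ_max = ln(C_peak/C_trough) / k = ln(66.1/16.9) / 0.02477 = 1.364 / 0.02477 = 55.07 h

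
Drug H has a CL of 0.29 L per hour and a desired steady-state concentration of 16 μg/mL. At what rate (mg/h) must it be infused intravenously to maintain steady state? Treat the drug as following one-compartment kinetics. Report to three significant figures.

4.64 mg/h

Rate = CL × Css = 0.2900 × 16 = 4.640 mg/h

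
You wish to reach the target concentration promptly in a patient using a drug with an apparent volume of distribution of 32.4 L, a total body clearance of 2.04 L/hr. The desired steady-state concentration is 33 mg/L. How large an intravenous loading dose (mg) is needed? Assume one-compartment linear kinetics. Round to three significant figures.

1070 mg

LD = Vd × C = 32.40 × 33.00 = 1069 mg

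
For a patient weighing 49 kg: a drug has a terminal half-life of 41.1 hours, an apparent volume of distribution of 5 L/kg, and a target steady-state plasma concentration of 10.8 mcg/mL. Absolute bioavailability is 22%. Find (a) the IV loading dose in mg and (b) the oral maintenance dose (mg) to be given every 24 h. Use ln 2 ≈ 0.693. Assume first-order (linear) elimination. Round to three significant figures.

(a) 2650 mg; (b) 4870 mg

Vd(total) = 49 kg × 5 L/kg = 245.0 L
LD = Vd × C = 245.0 × 10.8 = 2646 mg
CL = 0.693 × Vd / t½ = 0.693 × 245.0 / 41.1 = 4.131 L/h
D = CL × Css × τ / F = 4.131 × 10.8 × 24 / 0.22 = 4867 mg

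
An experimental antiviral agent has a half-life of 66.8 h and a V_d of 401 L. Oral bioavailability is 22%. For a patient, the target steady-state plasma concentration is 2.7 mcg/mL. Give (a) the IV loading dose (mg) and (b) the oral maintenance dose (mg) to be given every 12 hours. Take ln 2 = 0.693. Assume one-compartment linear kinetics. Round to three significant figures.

(a) 1080 mg; (b) 613 mg

LD = Vd × C = 401.0 × 2.7 = 1083 mg
CL = 0.693 × Vd / t½ = 0.693 × 401.0 / 66.8 = 4.160 L/h
D = CL × Css × τ / F = 4.160 × 2.7 × 12 / 0.22 = 612.7 mg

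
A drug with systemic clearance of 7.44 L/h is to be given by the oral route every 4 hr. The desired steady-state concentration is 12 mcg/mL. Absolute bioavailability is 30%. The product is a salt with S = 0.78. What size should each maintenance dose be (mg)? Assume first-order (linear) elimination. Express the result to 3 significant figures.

1530 mg

D = CL × Css × τ / F / S = 7.440 × 12 × 4 / 0.3 / 0.78 = 1526 mg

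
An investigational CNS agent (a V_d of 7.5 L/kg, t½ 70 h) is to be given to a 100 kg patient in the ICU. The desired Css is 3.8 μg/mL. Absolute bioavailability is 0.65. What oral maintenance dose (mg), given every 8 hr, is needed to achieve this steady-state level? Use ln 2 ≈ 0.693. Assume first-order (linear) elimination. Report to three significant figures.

347 mg

Vd = 7.5 L/kg × 100 kg = 750.0 L
CL = ln 2 · Vd / t½ = 0.693 × 750.0 / 70 = 7.425 L/h
D = CL × Css × τ / F = 7.425 × 3.8 × 8 / 0.65 = 347.3 mg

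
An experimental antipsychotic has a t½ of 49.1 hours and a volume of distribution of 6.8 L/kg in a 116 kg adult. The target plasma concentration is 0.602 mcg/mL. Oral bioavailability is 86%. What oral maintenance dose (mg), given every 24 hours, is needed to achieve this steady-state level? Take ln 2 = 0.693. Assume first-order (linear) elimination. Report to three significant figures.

Vd(total) = 116 kg × 6.8 L/kg = 788.8 L
k = 0.693/49.1 = 0.01411 h⁻¹, so CL = k·Vd = 0.01411 × 788.8 = 11.13 L/h
D = CL × Css × τ / F = 11.13 × 0.602 × 24 / 0.86 = 187.0 mg

187 mg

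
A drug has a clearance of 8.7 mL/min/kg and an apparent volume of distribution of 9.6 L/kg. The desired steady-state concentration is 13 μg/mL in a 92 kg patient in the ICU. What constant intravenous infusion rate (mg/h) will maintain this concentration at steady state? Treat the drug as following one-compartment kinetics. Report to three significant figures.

624 mg/h

CL = 8.7 mL/min/kg × 92 kg = 800.4 mL/min = 800.4 × 60/1000 = 48.02 L/h
R₀ = 48.02 × 13 = 624.3 mg/h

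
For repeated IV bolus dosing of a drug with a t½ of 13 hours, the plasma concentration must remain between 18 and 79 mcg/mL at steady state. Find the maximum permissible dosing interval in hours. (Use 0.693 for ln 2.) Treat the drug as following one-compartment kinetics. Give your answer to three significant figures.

27.7 h

k = 0.693 / t½ = 0.693 / 13 = 0.05331 h⁻¹
Between IV bolus doses, concentration decays as C = C₀·e^(−kτ), so C_peak/C_trough = e^(kτ).
τ_max = ln(C_peak/C_trough) / k = ln(79/18) / 0.05331 = 1.479 / 0.05331 = 27.74 h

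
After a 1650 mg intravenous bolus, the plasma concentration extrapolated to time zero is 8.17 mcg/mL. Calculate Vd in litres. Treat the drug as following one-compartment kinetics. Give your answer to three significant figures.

202 L

Immediately after an IV bolus, C₀ = Dose / Vd, so Vd = Dose / C₀.
Vd = 1650 / 8.17 = 202.0 L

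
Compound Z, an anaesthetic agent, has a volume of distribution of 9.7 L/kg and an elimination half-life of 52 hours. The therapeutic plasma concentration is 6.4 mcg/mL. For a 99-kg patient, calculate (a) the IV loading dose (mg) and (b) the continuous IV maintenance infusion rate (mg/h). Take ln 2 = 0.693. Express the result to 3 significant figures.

(a) 6150 mg; (b) 81.9 mg/h

Vd = 9.7 L/kg × 99 kg = 960.3 L
LD = Vd × C = 960.3 × 6.4 = 6146 mg
CL = 0.693 × Vd / t½ = 0.693 × 960.3 / 52 = 12.80 L/h
Infusion rate = CL × Css = 12.80 × 6.4 = 81.92 mg/h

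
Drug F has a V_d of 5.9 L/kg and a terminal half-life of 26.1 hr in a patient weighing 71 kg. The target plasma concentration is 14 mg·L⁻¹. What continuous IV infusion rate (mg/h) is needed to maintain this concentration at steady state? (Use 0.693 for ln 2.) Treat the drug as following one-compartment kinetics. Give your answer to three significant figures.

Total Vd = 5.9 × 71 = 418.9 L
CL = ln 2 · Vd / t½ = 0.693 × 418.9 / 26.1 = 11.12 L/h
Infusion rate = CL × Css = 11.12 × 14 = 155.7 mg/h

156 mg/h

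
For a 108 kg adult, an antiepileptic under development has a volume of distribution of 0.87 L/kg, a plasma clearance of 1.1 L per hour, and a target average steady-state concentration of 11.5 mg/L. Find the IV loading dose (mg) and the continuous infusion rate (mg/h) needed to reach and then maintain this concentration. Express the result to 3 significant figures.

Vd = 0.87 L/kg × 108 kg = 93.96 L
LD = Vd · C_target = 93.96 × 11.5 = 1081 mg
Infusion rate = 1.100 L/h × 11.5 mg/L = 12.65 mg/h

(a) 1080 mg; (b) 12.7 mg/h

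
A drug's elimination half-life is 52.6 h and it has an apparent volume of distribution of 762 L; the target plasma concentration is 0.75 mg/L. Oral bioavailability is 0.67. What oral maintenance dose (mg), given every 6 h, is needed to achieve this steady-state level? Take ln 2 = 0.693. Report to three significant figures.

CL = ln 2 · Vd / t½ = 0.693 × 762.0 / 52.6 = 10.04 L/h
D = CL × Css × τ / F = 10.04 × 0.75 × 6 / 0.67 = 67.43 mg

67.4 mg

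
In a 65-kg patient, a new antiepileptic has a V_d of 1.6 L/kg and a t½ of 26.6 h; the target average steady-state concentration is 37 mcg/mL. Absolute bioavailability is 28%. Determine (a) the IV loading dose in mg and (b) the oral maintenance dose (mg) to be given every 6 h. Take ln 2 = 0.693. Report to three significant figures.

(a) 3850 mg; (b) 2150 mg

Vd = 1.6 L/kg × 65 kg = 104.0 L
LD = Vd × C = 104.0 × 37 = 3848 mg
CL = 0.693 × Vd / t½ = 0.693 × 104.0 / 26.6 = 2.709 L/h
D = CL × Css × τ / F = 2.709 × 37 × 6 / 0.28 = 2148 mg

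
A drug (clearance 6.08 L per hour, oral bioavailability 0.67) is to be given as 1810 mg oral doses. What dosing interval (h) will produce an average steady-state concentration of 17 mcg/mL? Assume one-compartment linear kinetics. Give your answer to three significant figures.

11.7 h

F·D/τ = CL·Css → τ = F·D / (CL·Css).
τ = 0.67 × 1810 / (6.08 × 17) = 11.73 h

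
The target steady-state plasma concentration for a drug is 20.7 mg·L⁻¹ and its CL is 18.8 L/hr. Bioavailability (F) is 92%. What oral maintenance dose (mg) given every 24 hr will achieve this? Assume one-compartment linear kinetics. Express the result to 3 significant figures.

D = CL × Css × τ / F = 18.80 × 20.7 × 24 / 0.92 = 10150 mg

10200 mg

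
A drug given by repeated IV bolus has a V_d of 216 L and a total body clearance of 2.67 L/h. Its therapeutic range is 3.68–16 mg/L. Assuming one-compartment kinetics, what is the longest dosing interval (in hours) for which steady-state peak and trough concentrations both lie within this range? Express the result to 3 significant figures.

k = CL / Vd = 2.670 / 216.0 = 0.01236 h⁻¹
Between IV bolus doses, concentration decays as C = C₀·e^(−kτ), so C_peak/C_trough = e^(kτ).
τ_max = ln(C_peak/C_trough) / k = ln(16/3.68) / 0.01236 = 1.470 / 0.01236 = 118.9 h

119 h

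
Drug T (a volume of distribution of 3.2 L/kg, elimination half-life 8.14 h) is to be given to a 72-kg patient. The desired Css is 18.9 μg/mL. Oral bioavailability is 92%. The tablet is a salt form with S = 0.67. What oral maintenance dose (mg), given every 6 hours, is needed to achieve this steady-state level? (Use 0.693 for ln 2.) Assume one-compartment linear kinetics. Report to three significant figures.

3610 mg

Vd(total) = 72 kg × 3.2 L/kg = 230.4 L
k = 0.693/8.14 = 0.08514 h⁻¹, so CL = k·Vd = 0.08514 × 230.4 = 19.62 L/h
D = CL × Css × τ / F / S = 19.62 × 18.9 × 6 / 0.92 / 0.67 = 3610 mg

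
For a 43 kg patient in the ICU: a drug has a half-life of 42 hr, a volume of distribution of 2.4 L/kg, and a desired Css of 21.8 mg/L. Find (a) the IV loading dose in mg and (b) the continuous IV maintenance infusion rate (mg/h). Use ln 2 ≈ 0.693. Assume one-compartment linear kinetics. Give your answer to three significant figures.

Vd(total) = 43 kg × 2.4 L/kg = 103.2 L
LD = Vd × C = 103.2 × 21.8 = 2250 mg
CL = 0.693 × Vd / t½ = 0.693 × 103.2 / 42 = 1.703 L/h
Infusion rate = CL × Css = 1.703 × 21.8 = 37.13 mg/h

(a) 2250 mg; (b) 37.1 mg/h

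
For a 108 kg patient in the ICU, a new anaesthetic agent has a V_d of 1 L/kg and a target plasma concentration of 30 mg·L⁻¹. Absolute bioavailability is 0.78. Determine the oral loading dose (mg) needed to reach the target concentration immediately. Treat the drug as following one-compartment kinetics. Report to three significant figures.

Total Vd = 1 × 108 = 108.0 L
The loading dose fills Vd to the target concentration.
LD = Vd × C / F = 108.0 × 30.00 / 0.78 = 4154 mg

4150 mg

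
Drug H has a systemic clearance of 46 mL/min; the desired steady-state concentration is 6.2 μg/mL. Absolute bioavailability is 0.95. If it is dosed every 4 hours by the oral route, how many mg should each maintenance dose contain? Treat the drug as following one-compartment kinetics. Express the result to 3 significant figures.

Convert clearance: 46 mL/min × 60 min/h ÷ 1000 mL/L = 2.760 L/h
D = CL × Css × τ / F = 2.760 × 6.2 × 4 / 0.95 = 72.05 mg

72.1 mg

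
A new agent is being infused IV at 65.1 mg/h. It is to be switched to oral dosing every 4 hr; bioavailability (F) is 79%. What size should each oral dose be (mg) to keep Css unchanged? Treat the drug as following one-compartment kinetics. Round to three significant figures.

330 mg

To maintain the same Css, the systemic dosing rate must be unchanged: F·D/τ = infusion rate.
D = rate × τ / F = 65.1 × 4 / 0.79 = 329.6 mg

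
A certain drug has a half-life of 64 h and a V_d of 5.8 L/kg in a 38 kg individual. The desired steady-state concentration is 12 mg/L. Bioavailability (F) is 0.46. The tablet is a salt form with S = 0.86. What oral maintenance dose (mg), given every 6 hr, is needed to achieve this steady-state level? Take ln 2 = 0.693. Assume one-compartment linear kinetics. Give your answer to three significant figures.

434 mg

Vd = 5.8 L/kg × 38 kg = 220.4 L
CL = 0.693 × Vd / t½ = 0.693 × 220.4 / 64 = 2.387 L/h
D = CL × Css × τ / F / S = 2.387 × 12 × 6 / 0.46 / 0.86 = 434.4 mg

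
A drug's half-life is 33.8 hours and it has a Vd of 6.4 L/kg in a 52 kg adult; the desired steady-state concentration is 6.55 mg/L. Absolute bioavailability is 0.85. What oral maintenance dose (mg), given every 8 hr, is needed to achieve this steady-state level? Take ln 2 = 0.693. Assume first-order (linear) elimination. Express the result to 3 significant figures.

Vd = 6.4 L/kg × 52 kg = 332.8 L
CL = 0.693 × Vd / t½ = 0.693 × 332.8 / 33.8 = 6.823 L/h
D = CL × Css × τ / F = 6.823 × 6.55 × 8 / 0.85 = 420.6 mg

421 mg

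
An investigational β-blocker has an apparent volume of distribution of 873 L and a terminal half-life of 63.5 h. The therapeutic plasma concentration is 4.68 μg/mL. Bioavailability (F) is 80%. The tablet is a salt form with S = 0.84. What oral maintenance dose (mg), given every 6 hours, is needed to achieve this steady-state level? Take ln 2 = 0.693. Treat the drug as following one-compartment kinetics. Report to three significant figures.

CL = 0.693 × Vd / t½ = 0.693 × 873.0 / 63.5 = 9.527 L/h
D = CL × Css × τ / F / S = 9.527 × 4.68 × 6 / 0.8 / 0.84 = 398.1 mg

398 mg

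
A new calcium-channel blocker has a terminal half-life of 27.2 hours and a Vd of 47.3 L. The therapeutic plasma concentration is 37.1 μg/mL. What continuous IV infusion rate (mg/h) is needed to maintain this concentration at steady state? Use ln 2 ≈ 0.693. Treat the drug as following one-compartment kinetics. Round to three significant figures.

k = 0.693/27.2 = 0.02548 h⁻¹, so CL = k·Vd = 0.02548 × 47.30 = 1.205 L/h
Infusion rate = CL × Css = 1.205 × 37.1 = 44.71 mg/h

44.7 mg/h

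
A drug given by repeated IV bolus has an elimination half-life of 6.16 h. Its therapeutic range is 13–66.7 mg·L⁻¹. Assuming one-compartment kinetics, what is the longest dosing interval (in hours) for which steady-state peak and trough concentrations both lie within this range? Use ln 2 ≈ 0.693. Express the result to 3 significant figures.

k = 0.693 / t½ = 0.693 / 6.16 = 0.1125 h⁻¹
Between IV bolus doses, concentration decays as C = C₀·e^(−kτ), so C_peak/C_trough = e^(kτ).
τ_max = ln(C_peak/C_trough) / k = ln(66.7/13) / 0.1125 = 1.635 / 0.1125 = 14.53 h

14.5 h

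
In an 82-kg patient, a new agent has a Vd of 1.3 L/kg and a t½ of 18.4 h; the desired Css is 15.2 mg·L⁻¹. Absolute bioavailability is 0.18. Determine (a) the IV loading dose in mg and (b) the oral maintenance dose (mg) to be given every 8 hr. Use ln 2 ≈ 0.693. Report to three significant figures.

Vd = 1.3 L/kg × 82 kg = 106.6 L
LD = Vd × C = 106.6 × 15.2 = 1620 mg
CL = 0.693 × Vd / t½ = 0.693 × 106.6 / 18.4 = 4.015 L/h
D = CL × Css × τ / F = 4.015 × 15.2 × 8 / 0.18 = 2712 mg

(a) 1620 mg; (b) 2710 mg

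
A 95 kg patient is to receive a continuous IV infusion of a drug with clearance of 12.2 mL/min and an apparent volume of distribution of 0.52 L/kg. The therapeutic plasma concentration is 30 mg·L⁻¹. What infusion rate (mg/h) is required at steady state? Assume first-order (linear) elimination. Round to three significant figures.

CL = 12.2 mL/min = 12.2 × 0.06 = 0.7320 L/h
R₀ = 0.7320 × 30 = 21.96 mg/h

22.0 mg/h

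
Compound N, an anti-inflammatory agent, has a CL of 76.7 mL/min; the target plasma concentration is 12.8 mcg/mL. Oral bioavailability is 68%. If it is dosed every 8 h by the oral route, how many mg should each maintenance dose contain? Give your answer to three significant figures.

CL = 76.7 mL/min = 76.7 × 0.06 = 4.602 L/h
D = CL × Css × τ / F = 4.602 × 12.8 × 8 / 0.68 = 693.0 mg

693 mg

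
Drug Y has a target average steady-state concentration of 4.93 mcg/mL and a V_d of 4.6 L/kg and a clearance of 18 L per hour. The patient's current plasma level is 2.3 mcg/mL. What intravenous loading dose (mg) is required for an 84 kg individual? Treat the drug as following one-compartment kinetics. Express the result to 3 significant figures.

1020 mg

Vd(total) = 84 kg × 4.6 L/kg = 386.4 L
Concentration deficit ΔC = 4.93 − 2.3 = 2.630 mg/L
LD = Vd × ΔC = 386.4 × 2.630 = 1016 mg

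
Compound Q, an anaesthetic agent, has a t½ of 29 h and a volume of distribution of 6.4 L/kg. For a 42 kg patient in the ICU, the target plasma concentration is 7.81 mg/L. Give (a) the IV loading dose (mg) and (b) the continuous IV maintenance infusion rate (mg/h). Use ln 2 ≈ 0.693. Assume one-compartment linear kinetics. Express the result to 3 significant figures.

Vd = 6.4 L/kg × 42 kg = 268.8 L
LD = Vd × C = 268.8 × 7.81 = 2099 mg
CL = 0.693 × Vd / t½ = 0.693 × 268.8 / 29 = 6.423 L/h
Infusion rate = CL × Css = 6.423 × 7.81 = 50.16 mg/h

(a) 2100 mg; (b) 50.2 mg/h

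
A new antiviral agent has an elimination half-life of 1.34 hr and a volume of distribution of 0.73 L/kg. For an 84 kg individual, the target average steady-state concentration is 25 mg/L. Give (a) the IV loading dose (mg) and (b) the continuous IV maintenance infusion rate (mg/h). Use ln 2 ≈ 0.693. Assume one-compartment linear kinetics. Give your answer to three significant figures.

Vd(total) = 84 kg × 0.73 L/kg = 61.32 L
LD = Vd × C = 61.32 × 25 = 1533 mg
CL = 0.693 × Vd / t½ = 0.693 × 61.32 / 1.34 = 31.71 L/h
Infusion rate = CL × Css = 31.71 × 25 = 792.8 mg/h

(a) 1530 mg; (b) 793 mg/h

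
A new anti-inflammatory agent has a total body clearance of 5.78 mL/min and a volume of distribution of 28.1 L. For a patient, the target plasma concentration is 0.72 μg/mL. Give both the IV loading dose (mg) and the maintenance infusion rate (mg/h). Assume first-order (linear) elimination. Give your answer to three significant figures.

(a) 20.2 mg; (b) 0.250 mg/h

LD = Vd · C_target = 28.10 × 0.72 = 20.23 mg
CL = 5.78 mL/min × 60/1000 = 0.3468 L/h
Maintenance: replace elimination → rate = CL × Css = 0.3468 × 0.72 = 0.2497 mg/h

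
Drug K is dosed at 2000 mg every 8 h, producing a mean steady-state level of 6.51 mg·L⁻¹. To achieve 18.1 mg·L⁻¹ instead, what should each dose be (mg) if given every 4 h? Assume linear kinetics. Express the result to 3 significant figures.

2780 mg

With linear kinetics, Css is proportional to dose rate (D/τ) at fixed clearance.
D₂ = D₁ × (Css,target / Css,current) × (τ₂/τ₁) = 2000 × (18.1/6.51) × (4/8) = 2780 mg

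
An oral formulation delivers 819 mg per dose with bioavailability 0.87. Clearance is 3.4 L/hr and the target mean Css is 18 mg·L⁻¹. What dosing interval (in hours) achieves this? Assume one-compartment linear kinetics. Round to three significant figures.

11.6 h

F·D/τ = CL·Css → τ = F·D / (CL·Css).
τ = 0.87 × 819 / (3.4 × 18) = 11.64 h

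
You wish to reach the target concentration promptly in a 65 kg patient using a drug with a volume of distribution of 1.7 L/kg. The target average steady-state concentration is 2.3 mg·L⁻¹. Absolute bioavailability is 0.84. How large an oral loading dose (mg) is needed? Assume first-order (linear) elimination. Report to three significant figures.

303 mg

Total Vd = 1.7 × 65 = 110.5 L
LD = Vd × C / F = 110.5 × 2.300 / 0.84 = 302.6 mg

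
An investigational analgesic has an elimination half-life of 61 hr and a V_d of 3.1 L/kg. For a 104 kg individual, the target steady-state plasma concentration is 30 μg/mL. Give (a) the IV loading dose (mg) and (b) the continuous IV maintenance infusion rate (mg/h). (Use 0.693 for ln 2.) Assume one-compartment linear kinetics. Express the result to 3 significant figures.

Vd(total) = 104 kg × 3.1 L/kg = 322.4 L
LD = Vd × C = 322.4 × 30 = 9672 mg
CL = 0.693 × Vd / t½ = 0.693 × 322.4 / 61 = 3.663 L/h
Infusion rate = CL × Css = 3.663 × 30 = 109.9 mg/h

(a) 9670 mg; (b) 110 mg/h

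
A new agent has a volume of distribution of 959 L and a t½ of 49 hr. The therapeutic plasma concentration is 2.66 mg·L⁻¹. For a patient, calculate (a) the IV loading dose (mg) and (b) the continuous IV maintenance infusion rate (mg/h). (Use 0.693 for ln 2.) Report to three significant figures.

(a) 2550 mg; (b) 36.1 mg/h

LD = Vd × C = 959.0 × 2.66 = 2551 mg
CL = 0.693 × Vd / t½ = 0.693 × 959.0 / 49 = 13.56 L/h
Infusion rate = CL × Css = 13.56 × 2.66 = 36.07 mg/h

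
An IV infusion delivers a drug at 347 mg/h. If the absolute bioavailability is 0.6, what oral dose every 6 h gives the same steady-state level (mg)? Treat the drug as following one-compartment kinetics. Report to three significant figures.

3470 mg

To maintain the same Css, the systemic dosing rate must be unchanged: F·D/τ = infusion rate.
D = rate × τ / F = 347 × 6 / 0.6 = 3470 mg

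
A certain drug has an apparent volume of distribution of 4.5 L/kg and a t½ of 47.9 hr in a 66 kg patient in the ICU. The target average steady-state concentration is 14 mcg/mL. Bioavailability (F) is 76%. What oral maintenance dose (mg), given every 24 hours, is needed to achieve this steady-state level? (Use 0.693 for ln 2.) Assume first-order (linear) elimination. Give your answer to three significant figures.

Vd(total) = 66 kg × 4.5 L/kg = 297.0 L
CL = 0.693 × Vd / t½ = 0.693 × 297.0 / 47.9 = 4.297 L/h
D = CL × Css × τ / F = 4.297 × 14 × 24 / 0.76 = 1900 mg

1900 mg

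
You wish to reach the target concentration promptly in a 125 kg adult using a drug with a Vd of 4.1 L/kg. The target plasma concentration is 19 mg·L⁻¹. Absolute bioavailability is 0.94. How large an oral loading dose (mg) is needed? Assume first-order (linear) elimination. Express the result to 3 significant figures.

Vd(total) = 125 kg × 4.1 L/kg = 512.5 L
LD = Vd × C / F = 512.5 × 19.00 / 0.94 = 10360 mg

10400 mg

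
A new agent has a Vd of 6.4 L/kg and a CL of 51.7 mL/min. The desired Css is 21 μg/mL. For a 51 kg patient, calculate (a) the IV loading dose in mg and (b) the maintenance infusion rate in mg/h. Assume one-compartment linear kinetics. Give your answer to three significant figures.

Total Vd = 6.4 × 51 = 326.4 L
Loading dose = Vd × C = 326.4 × 21 = 6854 mg
Convert clearance: 51.7 mL/min × 60 min/h ÷ 1000 mL/L = 3.102 L/h
Maintenance infusion rate = CL × Css = 3.102 × 21 = 65.14 mg/h

(a) 6850 mg; (b) 65.1 mg/h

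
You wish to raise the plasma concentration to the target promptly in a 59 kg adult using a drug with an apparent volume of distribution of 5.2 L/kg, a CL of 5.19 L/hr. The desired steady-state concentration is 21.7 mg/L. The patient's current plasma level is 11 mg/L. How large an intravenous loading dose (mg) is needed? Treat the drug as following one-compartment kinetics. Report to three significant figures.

Total Vd = 5.2 × 59 = 306.8 L
The loading dose fills Vd to the target concentration.
Concentration deficit ΔC = 21.7 − 11 = 10.70 mg/L
LD = Vd × ΔC = 306.8 × 10.70 = 3283 mg

3280 mg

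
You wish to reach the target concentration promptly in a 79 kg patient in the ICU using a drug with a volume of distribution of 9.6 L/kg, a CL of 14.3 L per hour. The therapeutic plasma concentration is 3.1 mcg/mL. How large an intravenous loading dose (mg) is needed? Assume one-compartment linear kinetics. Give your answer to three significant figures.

Vd(total) = 79 kg × 9.6 L/kg = 758.4 L
LD = Vd × C = 758.4 × 3.100 = 2351 mg

2350 mg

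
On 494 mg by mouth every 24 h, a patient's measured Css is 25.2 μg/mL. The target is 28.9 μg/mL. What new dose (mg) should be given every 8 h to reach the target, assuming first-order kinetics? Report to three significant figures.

189 mg

With linear kinetics, Css is proportional to dose rate (D/τ) at fixed clearance.
D₂ = D₁ × (Css,target / Css,current) × (τ₂/τ₁) = 494 × (28.9/25.2) × (8/24) = 188.8 mg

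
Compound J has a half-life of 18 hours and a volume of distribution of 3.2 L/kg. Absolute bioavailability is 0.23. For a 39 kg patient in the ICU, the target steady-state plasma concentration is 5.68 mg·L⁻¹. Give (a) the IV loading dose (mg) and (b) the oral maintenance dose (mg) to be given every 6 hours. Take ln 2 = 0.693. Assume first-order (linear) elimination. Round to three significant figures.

Vd = 3.2 L/kg × 39 kg = 124.8 L
LD = Vd × C = 124.8 × 5.68 = 708.9 mg
CL = 0.693 × Vd / t½ = 0.693 × 124.8 / 18 = 4.805 L/h
D = CL × Css × τ / F = 4.805 × 5.68 × 6 / 0.23 = 712.0 mg

(a) 709 mg; (b) 712 mg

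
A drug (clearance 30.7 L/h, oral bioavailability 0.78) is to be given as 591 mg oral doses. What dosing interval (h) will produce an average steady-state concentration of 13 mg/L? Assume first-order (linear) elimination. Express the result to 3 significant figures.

1.16 h

F·D/τ = CL·Css → τ = F·D / (CL·Css).
τ = 0.78 × 591 / (30.7 × 13) = 1.155 h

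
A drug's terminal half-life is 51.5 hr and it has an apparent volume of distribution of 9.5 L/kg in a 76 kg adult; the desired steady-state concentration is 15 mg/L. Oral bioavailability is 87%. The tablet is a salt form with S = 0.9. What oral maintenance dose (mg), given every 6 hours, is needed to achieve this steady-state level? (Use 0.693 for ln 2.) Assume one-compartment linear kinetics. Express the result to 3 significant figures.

Vd = 9.5 L/kg × 76 kg = 722.0 L
CL = 0.693 × Vd / t½ = 0.693 × 722.0 / 51.5 = 9.715 L/h
D = CL × Css × τ / F / S = 9.715 × 15 × 6 / 0.87 / 0.9 = 1117 mg

1120 mg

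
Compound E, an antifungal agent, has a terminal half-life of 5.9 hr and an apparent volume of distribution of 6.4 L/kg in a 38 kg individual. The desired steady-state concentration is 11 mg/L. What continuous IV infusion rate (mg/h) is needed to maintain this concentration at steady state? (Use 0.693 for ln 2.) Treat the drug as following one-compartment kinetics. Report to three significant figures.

Vd(total) = 38 kg × 6.4 L/kg = 243.2 L
CL = ln 2 · Vd / t½ = 0.693 × 243.2 / 5.9 = 28.57 L/h
Infusion rate = CL × Css = 28.57 × 11 = 314.3 mg/h

314 mg/h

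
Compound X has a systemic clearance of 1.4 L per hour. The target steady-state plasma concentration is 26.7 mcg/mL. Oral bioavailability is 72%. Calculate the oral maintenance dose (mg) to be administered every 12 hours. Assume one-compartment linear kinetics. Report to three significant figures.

623 mg

At steady state, dose per interval replaces the amount cleared in that interval: F·D/τ = CL·Css.
D = CL × Css × τ / F = 1.400 × 26.7 × 12 / 0.72 = 623.0 mg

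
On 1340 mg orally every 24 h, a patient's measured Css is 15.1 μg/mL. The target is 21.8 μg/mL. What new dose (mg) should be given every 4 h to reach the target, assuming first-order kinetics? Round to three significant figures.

For first-order elimination, Css ∝ F·D/(CL·τ); F and CL are unchanged, so Css ∝ D/τ.
D₂ = D₁ × (Css,target / Css,current) × (τ₂/τ₁) = 1340 × (21.8/15.1) × (4/24) = 322.4 mg

322 mg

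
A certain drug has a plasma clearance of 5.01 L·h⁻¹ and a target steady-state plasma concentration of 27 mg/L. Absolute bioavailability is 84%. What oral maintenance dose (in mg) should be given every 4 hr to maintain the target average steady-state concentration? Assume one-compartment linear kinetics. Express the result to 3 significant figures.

644 mg

At steady state, dose per interval replaces the amount cleared in that interval: F·D/τ = CL·Css.
D = CL × Css × τ / F = 5.010 × 27 × 4 / 0.84 = 644.1 mg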